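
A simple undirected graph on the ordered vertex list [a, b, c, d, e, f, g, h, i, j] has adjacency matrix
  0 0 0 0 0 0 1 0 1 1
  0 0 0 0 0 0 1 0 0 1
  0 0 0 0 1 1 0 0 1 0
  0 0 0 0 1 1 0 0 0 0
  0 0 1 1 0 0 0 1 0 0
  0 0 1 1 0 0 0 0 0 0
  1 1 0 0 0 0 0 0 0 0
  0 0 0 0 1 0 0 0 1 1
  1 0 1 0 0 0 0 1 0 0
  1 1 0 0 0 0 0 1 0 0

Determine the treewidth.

2

A width-2 tree decomposition is:
Bags: B1 = {a, b, g}  B2 = {a, b, j}  B3 = {a, i, j}  B4 = {h, i, j}  B5 = {c, h, i}  B6 = {c, e, h}  B7 = {c, e, f}  B8 = {d, e, f}
Tree: B1–B2, B2–B3, B3–B4, B4–B5, B5–B6, B6–B7, B7–B8
Every bag has size at most 3, so the width is 3 − 1 = 2 and tw(G) ≤ 2. For the lower bound, G contains the cycle g–b–j–a–g, so G is not a forest; only forests have treewidth ≤ 1, hence tw(G) ≥ 2. The upper and lower bounds meet at 2, so that is the treewidth.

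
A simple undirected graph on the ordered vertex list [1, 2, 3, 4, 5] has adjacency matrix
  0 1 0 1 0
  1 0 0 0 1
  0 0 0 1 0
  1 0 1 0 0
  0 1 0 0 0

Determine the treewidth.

1

A width-1 tree decomposition is:
Bags: B1 = {3, 4}  B2 = {1, 4}  B3 = {1, 2}  B4 = {2, 5}
Tree: B1–B2, B2–B3, B3–B4
Each bag holds 2 vertices, so the decomposition has width 1, which upper-bounds the treewidth. G has an edge, so its treewidth is at least 1. Therefore the treewidth is 1.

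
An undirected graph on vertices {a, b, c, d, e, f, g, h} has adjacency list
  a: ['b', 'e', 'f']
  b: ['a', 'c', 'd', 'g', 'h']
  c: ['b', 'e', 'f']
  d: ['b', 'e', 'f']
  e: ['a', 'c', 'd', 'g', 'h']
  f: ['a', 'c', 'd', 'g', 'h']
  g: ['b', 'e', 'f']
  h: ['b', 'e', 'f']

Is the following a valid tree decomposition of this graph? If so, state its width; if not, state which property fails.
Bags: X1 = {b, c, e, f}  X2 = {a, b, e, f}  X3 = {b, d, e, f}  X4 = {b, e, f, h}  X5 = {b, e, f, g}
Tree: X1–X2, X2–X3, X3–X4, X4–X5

Vertex coverage: the bags together contain {a, b, c, d, e, f, g, h}, the full vertex set. Edge coverage: each edge of G has both endpoints in at least one bag. Running intersection: for every vertex, the bags containing it form a connected subtree. All three properties hold, so this is a valid tree decomposition of width max|bag| − 1 = 3, and hence tw(G) ≤ 3.

Yes; width 3.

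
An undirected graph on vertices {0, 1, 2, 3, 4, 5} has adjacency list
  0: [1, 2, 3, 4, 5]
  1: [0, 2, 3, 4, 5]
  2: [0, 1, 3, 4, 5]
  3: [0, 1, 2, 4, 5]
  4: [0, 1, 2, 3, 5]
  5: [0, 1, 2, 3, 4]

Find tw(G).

5

A width-5 tree decomposition is:
Bags: B1 = {0, 1, 2, 3, 4, 5}
Tree: (single bag)
With just one bag of size 6, the width is 6 − 1 = 5, so tw(G) ≤ 5. For the lower bound, the 6 vertices {0, 1, 2, 3, 4, 5} are pairwise adjacent, and any tree decomposition puts a clique entirely inside one bag — forcing width ≥ 5. Combining the bounds, tw(G) = 5.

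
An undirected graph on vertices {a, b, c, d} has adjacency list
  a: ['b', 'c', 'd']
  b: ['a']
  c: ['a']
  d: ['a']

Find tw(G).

1

A width-1 tree decomposition is:
Bags: B1 = {a, d}  B2 = {a, b}  B3 = {a, c}
Tree: B1–B2, B1–B3
The largest bag has 2 vertices, giving width 1; this decomposition certifies tw(G) ≤ 1. Since G has at least one edge (e.g. a–d), it is not an edgeless graph, so tw(G) ≥ 1. Hence tw(G) = 1 exactly.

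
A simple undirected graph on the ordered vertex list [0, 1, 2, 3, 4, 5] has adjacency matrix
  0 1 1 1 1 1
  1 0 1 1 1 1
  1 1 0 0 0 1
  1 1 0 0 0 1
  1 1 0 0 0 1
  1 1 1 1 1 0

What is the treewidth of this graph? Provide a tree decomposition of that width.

Treewidth 3.
One optimal decomposition is:
Bags: B1 = {0, 1, 2, 5}  B2 = {0, 1, 4, 5}  B3 = {0, 1, 3, 5}
Tree: B1–B2, B2–B3

Every bag has size at most 4, so the width is 4 − 1 = 3 and tw(G) ≤ 3. For the lower bound, the 4 vertices {0, 1, 2, 5} are pairwise adjacent, and any tree decomposition puts a clique entirely inside one bag — forcing width ≥ 3. Hence tw(G) = 3 exactly.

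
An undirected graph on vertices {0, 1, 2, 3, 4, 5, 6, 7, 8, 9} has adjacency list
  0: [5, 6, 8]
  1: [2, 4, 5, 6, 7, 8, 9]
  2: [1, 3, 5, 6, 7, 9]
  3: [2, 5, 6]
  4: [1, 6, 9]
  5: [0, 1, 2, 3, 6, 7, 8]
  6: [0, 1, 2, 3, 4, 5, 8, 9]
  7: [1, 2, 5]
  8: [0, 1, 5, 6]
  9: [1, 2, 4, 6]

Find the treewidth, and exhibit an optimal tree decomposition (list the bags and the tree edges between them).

Treewidth 3.
One such decomposition:
Bags: B1 = {1, 5, 6, 8}  B2 = {1, 2, 5, 6}  B3 = {1, 2, 6, 9}  B4 = {1, 4, 6, 9}  B5 = {2, 3, 5, 6}  B6 = {1, 2, 5, 7}  B7 = {0, 5, 6, 8}
Tree: B1–B2, B2–B3, B3–B4, B2–B5, B2–B6, B1–B7

Every bag has size at most 4, so the width is 4 − 1 = 3 and tw(G) ≤ 3. On the other hand G contains the 4-clique {0, 5, 6, 8}. A clique must lie in a single bag of any decomposition, so no decomposition can have width below 3. Combining the bounds, tw(G) = 3.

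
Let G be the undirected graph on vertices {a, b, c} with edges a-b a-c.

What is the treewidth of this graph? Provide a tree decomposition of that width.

Treewidth 1.
Bags: B1 = {a, b}  B2 = {a, c}
Tree: B1–B2

Every bag has size at most 2, so the width is 2 − 1 = 1 and tw(G) ≤ 1. Since G has at least one edge (e.g. a–b), it is not an edgeless graph, so tw(G) ≥ 1. Hence tw(G) = 1 exactly.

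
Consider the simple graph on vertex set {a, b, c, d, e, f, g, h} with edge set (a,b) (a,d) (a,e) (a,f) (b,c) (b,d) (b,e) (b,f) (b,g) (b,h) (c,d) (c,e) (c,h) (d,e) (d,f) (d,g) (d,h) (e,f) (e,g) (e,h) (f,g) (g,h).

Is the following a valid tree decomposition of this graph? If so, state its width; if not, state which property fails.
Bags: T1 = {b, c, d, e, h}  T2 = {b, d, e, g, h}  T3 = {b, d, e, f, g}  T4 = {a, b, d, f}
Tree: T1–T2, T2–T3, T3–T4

A tree decomposition must satisfy three properties: every vertex lies in some bag; for every edge, both endpoints lie together in some bag; and for every vertex, the bags containing it form a connected subtree. Here edge (e,a) lies in no bag, so the decomposition is invalid.

No — edge (e,a) lies in no bag.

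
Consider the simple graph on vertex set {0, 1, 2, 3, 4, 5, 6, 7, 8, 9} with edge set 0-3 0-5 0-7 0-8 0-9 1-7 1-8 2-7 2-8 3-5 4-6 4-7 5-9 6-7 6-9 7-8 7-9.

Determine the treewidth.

A width-2 tree decomposition is:
Bags: B1 = {6, 7, 9}  B2 = {0, 7, 9}  B3 = {0, 7, 8}  B4 = {0, 5, 9}  B5 = {2, 7, 8}  B6 = {1, 7, 8}  B7 = {0, 3, 5}  B8 = {4, 6, 7}
Tree: B1–B2, B2–B3, B2–B4, B3–B5, B5–B6, B4–B7, B1–B8
The largest bag has 3 vertices, giving width 2; this decomposition certifies tw(G) ≤ 2. On the other hand G contains the 3-clique {0, 3, 5}. A clique must lie in a single bag of any decomposition, so no decomposition can have width below 2. The upper and lower bounds meet at 2, so that is the treewidth.

2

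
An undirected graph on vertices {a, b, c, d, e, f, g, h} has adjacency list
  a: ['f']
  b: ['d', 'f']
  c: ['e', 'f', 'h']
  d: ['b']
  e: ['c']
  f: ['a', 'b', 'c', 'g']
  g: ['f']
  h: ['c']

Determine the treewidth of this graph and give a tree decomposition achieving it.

Treewidth 1.
One such decomposition:
Bags: B1 = {b, f}  B2 = {a, f}  B3 = {f, g}  B4 = {c, f}  B5 = {b, d}  B6 = {c, e}  B7 = {c, h}
Tree: B1–B2, B2–B3, B3–B4, B1–B5, B4–B6, B6–B7

Each bag holds 2 vertices, so the decomposition has width 1, which upper-bounds the treewidth. G has an edge, so its treewidth is at least 1. Combining the bounds, tw(G) = 1.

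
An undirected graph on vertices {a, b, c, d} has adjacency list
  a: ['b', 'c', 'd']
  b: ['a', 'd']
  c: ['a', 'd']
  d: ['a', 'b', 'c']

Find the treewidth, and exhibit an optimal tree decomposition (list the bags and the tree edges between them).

Each bag holds 3 vertices, so the decomposition has width 2, which upper-bounds the treewidth. On the other hand G contains the 3-clique {a, c, d}. A clique must lie in a single bag of any decomposition, so no decomposition can have width below 2. Hence tw(G) = 2 exactly.

Treewidth 2.
Bags: B1 = {a, b, d}  B2 = {a, c, d}
Tree: B1–B2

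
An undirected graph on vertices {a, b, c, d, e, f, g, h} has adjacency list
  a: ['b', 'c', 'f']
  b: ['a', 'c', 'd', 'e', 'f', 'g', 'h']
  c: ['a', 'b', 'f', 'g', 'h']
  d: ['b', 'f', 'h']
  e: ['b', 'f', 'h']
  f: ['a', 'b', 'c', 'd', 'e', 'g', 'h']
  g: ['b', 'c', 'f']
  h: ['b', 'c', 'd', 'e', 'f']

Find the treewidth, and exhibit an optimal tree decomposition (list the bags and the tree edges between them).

Each bag holds 4 vertices, so the decomposition has width 3, which upper-bounds the treewidth. Conversely, {b, c, f, g} is a clique of size 4, and the vertices of any clique must share a bag in every tree decomposition; so some bag has ≥ 4 vertices and tw(G) ≥ 3. Hence tw(G) = 3 exactly.

Treewidth 3.
Bags: B1 = {b, c, f, h}  B2 = {b, d, f, h}  B3 = {a, b, c, f}  B4 = {b, e, f, h}  B5 = {b, c, f, g}
Tree: B1–B2, B1–B3, B2–B4, B1–B5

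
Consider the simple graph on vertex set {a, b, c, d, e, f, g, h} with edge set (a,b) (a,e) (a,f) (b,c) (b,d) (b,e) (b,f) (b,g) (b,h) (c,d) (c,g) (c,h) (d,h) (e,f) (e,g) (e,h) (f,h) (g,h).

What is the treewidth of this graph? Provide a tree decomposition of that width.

Treewidth 3.
Bags: B1 = {b, c, g, h}  B2 = {b, e, g, h}  B3 = {b, e, f, h}  B4 = {a, b, e, f}  B5 = {b, c, d, h}
Tree: B1–B2, B2–B3, B3–B4, B1–B5

The largest bag has 4 vertices, giving width 3; this decomposition certifies tw(G) ≤ 3. For the lower bound, the 4 vertices {b, c, d, h} are pairwise adjacent, and any tree decomposition puts a clique entirely inside one bag — forcing width ≥ 3. Hence tw(G) = 3 exactly.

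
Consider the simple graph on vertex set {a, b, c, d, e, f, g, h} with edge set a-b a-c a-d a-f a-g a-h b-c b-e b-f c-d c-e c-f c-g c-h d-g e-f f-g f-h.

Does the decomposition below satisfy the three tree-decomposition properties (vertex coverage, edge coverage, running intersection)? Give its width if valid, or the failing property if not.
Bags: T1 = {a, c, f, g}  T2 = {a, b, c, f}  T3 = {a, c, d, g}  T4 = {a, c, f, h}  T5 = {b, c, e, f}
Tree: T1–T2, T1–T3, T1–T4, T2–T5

Vertex coverage: the bags together contain {a, b, c, d, e, f, g, h}, the full vertex set. Edge coverage: each edge of G has both endpoints in at least one bag. Running intersection: for every vertex, the bags containing it form a connected subtree. All three properties hold, so this is a valid tree decomposition of width max|bag| − 1 = 3, and hence tw(G) ≤ 3.

Yes; width 3.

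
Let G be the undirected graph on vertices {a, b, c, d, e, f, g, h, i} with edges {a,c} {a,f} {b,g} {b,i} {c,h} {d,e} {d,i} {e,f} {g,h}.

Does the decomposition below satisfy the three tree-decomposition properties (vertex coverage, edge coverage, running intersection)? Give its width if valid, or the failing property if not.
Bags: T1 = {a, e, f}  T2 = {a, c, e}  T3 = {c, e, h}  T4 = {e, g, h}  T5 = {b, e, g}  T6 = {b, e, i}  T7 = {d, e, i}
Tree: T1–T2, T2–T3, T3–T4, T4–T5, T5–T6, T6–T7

Yes; width 2.

Checking the three conditions: (i) the bags cover all of {a, b, c, d, e, f, g, h, i}; (ii) for each edge, some bag contains both endpoints; (iii) the bags containing any fixed vertex form a subtree. All hold, so the decomposition is valid with width 3 − 1 = 2.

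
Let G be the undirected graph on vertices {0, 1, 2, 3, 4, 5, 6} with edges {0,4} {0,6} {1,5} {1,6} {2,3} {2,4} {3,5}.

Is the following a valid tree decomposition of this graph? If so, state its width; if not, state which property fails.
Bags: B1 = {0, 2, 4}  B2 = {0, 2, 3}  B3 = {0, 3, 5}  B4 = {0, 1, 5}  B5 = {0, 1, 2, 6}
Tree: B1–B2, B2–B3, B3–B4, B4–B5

No — bags containing vertex 2 are not connected in the tree.

A tree decomposition must satisfy three properties: every vertex lies in some bag; for every edge, both endpoints lie together in some bag; and for every vertex, the bags containing it form a connected subtree. Here bags containing vertex 2 are not connected in the tree, so the decomposition is invalid.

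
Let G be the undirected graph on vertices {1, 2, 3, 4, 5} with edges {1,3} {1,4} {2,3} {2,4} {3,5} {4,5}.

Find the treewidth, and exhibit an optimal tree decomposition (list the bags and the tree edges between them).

Treewidth 2.
Bags: B1 = {2, 3, 4}  B2 = {3, 4, 5}  B3 = {1, 3, 4}
Tree: B1–B2, B2–B3

The largest bag has 3 vertices, giving width 2; this decomposition certifies tw(G) ≤ 2. Since 2–4–5–3–2 is a cycle in G, G is not acyclic. Forests are exactly the graphs of treewidth ≤ 1, so tw(G) ≥ 2. Therefore the treewidth is 2.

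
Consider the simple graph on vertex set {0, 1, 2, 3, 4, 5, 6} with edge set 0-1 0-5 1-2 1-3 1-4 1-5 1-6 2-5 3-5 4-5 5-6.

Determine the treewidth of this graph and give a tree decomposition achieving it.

Treewidth 2.
One such decomposition:
Bags: B1 = {1, 4, 5}  B2 = {1, 3, 5}  B3 = {1, 2, 5}  B4 = {1, 5, 6}  B5 = {0, 1, 5}
Tree: B1–B2, B1–B3, B1–B4, B2–B5

Each bag holds 3 vertices, so the decomposition has width 2, which upper-bounds the treewidth. Conversely, {0, 1, 5} is a clique of size 3, and the vertices of any clique must share a bag in every tree decomposition; so some bag has ≥ 3 vertices and tw(G) ≥ 2. Combining the bounds, tw(G) = 2.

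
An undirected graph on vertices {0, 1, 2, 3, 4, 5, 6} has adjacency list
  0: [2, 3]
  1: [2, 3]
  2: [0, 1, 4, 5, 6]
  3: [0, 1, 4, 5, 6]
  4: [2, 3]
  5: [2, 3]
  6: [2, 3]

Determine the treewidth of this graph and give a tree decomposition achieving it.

Each bag holds 3 vertices, so the decomposition has width 2, which upper-bounds the treewidth. Since 3–4–2–1–3 is a cycle in G, G is not acyclic. Forests are exactly the graphs of treewidth ≤ 1, so tw(G) ≥ 2. Therefore the treewidth is 2.

Treewidth 2.
Bags: B1 = {2, 3, 4}  B2 = {1, 2, 3}  B3 = {2, 3, 6}  B4 = {0, 2, 3}  B5 = {2, 3, 5}
Tree: B1–B2, B2–B3, B3–B4, B4–B5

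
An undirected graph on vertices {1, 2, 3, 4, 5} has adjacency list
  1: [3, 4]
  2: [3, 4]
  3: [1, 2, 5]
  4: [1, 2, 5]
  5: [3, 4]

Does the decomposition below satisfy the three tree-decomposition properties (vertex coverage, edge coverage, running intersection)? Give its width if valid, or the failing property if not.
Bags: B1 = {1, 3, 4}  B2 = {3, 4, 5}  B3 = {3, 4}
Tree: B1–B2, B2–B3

No — vertex 2 appears in no bag.

A tree decomposition must satisfy three properties: every vertex lies in some bag; for every edge, both endpoints lie together in some bag; and for every vertex, the bags containing it form a connected subtree. Here vertex 2 appears in no bag, so the decomposition is invalid.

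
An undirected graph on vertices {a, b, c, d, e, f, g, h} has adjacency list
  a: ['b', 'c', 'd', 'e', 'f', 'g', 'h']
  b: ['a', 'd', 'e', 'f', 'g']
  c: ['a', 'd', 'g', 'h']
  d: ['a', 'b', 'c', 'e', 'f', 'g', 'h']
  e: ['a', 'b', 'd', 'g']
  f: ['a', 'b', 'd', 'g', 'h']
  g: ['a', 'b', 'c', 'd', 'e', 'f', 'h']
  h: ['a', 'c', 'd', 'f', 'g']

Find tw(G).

4

A width-4 tree decomposition is:
Bags: B1 = {a, d, f, g, h}  B2 = {a, b, d, f, g}  B3 = {a, b, d, e, g}  B4 = {a, c, d, g, h}
Tree: B1–B2, B2–B3, B1–B4
The largest bag has 5 vertices, giving width 4; this decomposition certifies tw(G) ≤ 4. Conversely, {a, b, d, e, g} is a clique of size 5, and the vertices of any clique must share a bag in every tree decomposition; so some bag has ≥ 5 vertices and tw(G) ≥ 4. The upper and lower bounds meet at 4, so that is the treewidth.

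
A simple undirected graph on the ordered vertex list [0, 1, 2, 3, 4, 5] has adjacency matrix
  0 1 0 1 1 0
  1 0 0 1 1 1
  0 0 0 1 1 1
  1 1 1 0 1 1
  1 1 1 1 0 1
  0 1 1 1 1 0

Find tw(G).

A width-3 tree decomposition is:
Bags: B1 = {1, 3, 4, 5}  B2 = {2, 3, 4, 5}  B3 = {0, 1, 3, 4}
Tree: B1–B2, B1–B3
The largest bag has 4 vertices, giving width 3; this decomposition certifies tw(G) ≤ 3. Conversely, {0, 1, 3, 4} is a clique of size 4, and the vertices of any clique must share a bag in every tree decomposition; so some bag has ≥ 4 vertices and tw(G) ≥ 3. Hence tw(G) = 3 exactly.

3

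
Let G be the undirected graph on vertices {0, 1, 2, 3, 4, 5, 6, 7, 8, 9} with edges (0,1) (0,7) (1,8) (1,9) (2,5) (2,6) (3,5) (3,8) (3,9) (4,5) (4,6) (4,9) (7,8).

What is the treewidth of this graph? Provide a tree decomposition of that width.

Treewidth 2.
Bags: B1 = {0, 1, 7}  B2 = {1, 7, 8}  B3 = {1, 8, 9}  B4 = {3, 8, 9}  B5 = {3, 4, 9}  B6 = {3, 4, 5}  B7 = {4, 5, 6}  B8 = {2, 5, 6}
Tree: B1–B2, B2–B3, B3–B4, B4–B5, B5–B6, B6–B7, B7–B8

Each bag holds 3 vertices, so the decomposition has width 2, which upper-bounds the treewidth. For the lower bound, G contains the cycle 0–7–8–1–0, so G is not a forest; only forests have treewidth ≤ 1, hence tw(G) ≥ 2. Therefore the treewidth is 2.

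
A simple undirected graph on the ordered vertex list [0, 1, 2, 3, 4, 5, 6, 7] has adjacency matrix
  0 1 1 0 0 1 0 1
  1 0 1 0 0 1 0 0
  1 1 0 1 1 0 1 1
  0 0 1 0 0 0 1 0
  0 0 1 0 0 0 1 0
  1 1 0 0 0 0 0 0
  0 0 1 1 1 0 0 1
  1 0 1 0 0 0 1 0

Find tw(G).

2

A width-2 tree decomposition is:
Bags: B1 = {2, 4, 6}  B2 = {2, 3, 6}  B3 = {2, 6, 7}  B4 = {0, 2, 7}  B5 = {0, 1, 2}  B6 = {0, 1, 5}
Tree: B1–B2, B2–B3, B3–B4, B4–B5, B5–B6
Each bag holds 3 vertices, so the decomposition has width 2, which upper-bounds the treewidth. On the other hand G contains the 3-clique {0, 1, 2}. A clique must lie in a single bag of any decomposition, so no decomposition can have width below 2. Combining the bounds, tw(G) = 2.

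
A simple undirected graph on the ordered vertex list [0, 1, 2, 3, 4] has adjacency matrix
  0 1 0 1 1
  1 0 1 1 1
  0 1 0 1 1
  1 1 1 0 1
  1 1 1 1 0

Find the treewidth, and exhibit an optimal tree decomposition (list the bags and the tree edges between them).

The largest bag has 4 vertices, giving width 3; this decomposition certifies tw(G) ≤ 3. Conversely, {0, 1, 3, 4} is a clique of size 4, and the vertices of any clique must share a bag in every tree decomposition; so some bag has ≥ 4 vertices and tw(G) ≥ 3. Hence tw(G) = 3 exactly.

Treewidth 3.
Bags: B1 = {1, 2, 3, 4}  B2 = {0, 1, 3, 4}
Tree: B1–B2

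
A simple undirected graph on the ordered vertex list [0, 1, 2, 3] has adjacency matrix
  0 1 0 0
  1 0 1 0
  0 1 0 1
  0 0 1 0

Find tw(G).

A width-1 tree decomposition is:
Bags: B1 = {2, 3}  B2 = {1, 2}  B3 = {0, 1}
Tree: B1–B2, B2–B3
The largest bag has 2 vertices, giving width 1; this decomposition certifies tw(G) ≤ 1. Any graph with an edge has treewidth ≥ 1, and G has the edge 3–2. Hence tw(G) = 1 exactly.

1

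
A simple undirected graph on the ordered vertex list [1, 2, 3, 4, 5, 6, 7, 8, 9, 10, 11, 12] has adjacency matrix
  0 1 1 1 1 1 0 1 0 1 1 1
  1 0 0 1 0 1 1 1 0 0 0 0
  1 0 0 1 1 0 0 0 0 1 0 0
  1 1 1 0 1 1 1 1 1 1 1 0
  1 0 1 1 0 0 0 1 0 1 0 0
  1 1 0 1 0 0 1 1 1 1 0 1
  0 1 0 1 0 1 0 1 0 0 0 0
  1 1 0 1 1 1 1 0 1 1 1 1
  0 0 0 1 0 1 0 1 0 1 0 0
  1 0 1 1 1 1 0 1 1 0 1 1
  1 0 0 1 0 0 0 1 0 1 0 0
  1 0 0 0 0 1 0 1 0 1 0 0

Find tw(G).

4

A width-4 tree decomposition is:
Bags: B1 = {1, 4, 5, 8, 10}  B2 = {1, 3, 4, 5, 10}  B3 = {1, 4, 8, 10, 11}  B4 = {1, 4, 6, 8, 10}  B5 = {1, 2, 4, 6, 8}  B6 = {1, 6, 8, 10, 12}  B7 = {2, 4, 6, 7, 8}  B8 = {4, 6, 8, 9, 10}
Tree: B1–B2, B1–B3, B1–B4, B4–B5, B4–B6, B5–B7, B4–B8
Every bag has size at most 5, so the width is 5 − 1 = 4 and tw(G) ≤ 4. For the lower bound, the 5 vertices {1, 2, 4, 6, 8} are pairwise adjacent, and any tree decomposition puts a clique entirely inside one bag — forcing width ≥ 4. The upper and lower bounds meet at 4, so that is the treewidth.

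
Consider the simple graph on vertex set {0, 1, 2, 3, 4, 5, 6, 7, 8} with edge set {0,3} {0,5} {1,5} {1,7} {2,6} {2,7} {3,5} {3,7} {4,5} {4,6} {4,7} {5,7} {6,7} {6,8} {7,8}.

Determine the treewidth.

2

A width-2 tree decomposition is:
Bags: B1 = {4, 5, 7}  B2 = {4, 6, 7}  B3 = {3, 5, 7}  B4 = {1, 5, 7}  B5 = {6, 7, 8}  B6 = {2, 6, 7}  B7 = {0, 3, 5}
Tree: B1–B2, B1–B3, B1–B4, B2–B5, B2–B6, B3–B7
Every bag has size at most 3, so the width is 3 − 1 = 2 and tw(G) ≤ 2. On the other hand G contains the 3-clique {0, 3, 5}. A clique must lie in a single bag of any decomposition, so no decomposition can have width below 2. The upper and lower bounds meet at 2, so that is the treewidth.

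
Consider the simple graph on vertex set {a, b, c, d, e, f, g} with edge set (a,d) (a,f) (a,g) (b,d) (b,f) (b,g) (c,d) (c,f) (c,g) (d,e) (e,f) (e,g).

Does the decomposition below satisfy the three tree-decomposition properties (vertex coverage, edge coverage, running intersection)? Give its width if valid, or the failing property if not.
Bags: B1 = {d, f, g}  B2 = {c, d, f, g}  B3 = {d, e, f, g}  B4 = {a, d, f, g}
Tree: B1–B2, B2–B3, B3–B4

No — vertex b appears in no bag.

A tree decomposition must satisfy three properties: every vertex lies in some bag; for every edge, both endpoints lie together in some bag; and for every vertex, the bags containing it form a connected subtree. Here vertex b appears in no bag, so the decomposition is invalid.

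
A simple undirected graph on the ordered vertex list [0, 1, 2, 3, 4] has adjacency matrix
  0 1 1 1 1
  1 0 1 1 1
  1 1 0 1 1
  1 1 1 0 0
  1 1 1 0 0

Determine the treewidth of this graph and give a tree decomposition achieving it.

Treewidth 3.
One such decomposition:
Bags: B1 = {0, 1, 2, 4}  B2 = {0, 1, 2, 3}
Tree: B1–B2

Each bag holds 4 vertices, so the decomposition has width 3, which upper-bounds the treewidth. For the lower bound, the 4 vertices {0, 1, 2, 3} are pairwise adjacent, and any tree decomposition puts a clique entirely inside one bag — forcing width ≥ 3. Combining the bounds, tw(G) = 3.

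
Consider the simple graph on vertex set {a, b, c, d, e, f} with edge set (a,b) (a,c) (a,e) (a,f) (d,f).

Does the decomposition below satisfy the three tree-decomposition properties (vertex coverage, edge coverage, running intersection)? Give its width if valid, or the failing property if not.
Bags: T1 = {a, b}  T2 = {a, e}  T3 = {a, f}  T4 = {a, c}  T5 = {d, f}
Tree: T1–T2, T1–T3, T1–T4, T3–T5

Yes; width 1.

Checking the three conditions: (i) the bags cover all of {a, b, c, d, e, f}; (ii) for each edge, some bag contains both endpoints; (iii) the bags containing any fixed vertex form a subtree. All hold, so the decomposition is valid with width 2 − 1 = 1.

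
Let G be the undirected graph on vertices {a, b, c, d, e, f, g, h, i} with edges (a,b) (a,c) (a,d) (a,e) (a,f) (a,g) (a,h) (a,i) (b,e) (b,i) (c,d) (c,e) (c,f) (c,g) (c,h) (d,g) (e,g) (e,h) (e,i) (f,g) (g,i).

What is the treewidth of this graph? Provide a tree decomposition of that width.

Treewidth 3.
One such decomposition:
Bags: B1 = {a, c, f, g}  B2 = {a, c, e, g}  B3 = {a, e, g, i}  B4 = {a, b, e, i}  B5 = {a, c, d, g}  B6 = {a, c, e, h}
Tree: B1–B2, B2–B3, B3–B4, B2–B5, B2–B6

Every bag has size at most 4, so the width is 4 − 1 = 3 and tw(G) ≤ 3. Conversely, {a, c, d, g} is a clique of size 4, and the vertices of any clique must share a bag in every tree decomposition; so some bag has ≥ 4 vertices and tw(G) ≥ 3. Combining the bounds, tw(G) = 3.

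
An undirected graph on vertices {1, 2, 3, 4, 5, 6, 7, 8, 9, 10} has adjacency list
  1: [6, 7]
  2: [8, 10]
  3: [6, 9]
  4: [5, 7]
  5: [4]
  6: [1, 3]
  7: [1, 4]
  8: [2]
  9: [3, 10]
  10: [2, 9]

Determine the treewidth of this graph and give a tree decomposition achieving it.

The largest bag has 2 vertices, giving width 1; this decomposition certifies tw(G) ≤ 1. Any graph with an edge has treewidth ≥ 1, and G has the edge 8–2. The upper and lower bounds meet at 1, so that is the treewidth.

Treewidth 1.
One optimal decomposition is:
Bags: B1 = {2, 8}  B2 = {2, 10}  B3 = {9, 10}  B4 = {3, 9}  B5 = {3, 6}  B6 = {1, 6}  B7 = {1, 7}  B8 = {4, 7}  B9 = {4, 5}
Tree: B1–B2, B2–B3, B3–B4, B4–B5, B5–B6, B6–B7, B7–B8, B8–B9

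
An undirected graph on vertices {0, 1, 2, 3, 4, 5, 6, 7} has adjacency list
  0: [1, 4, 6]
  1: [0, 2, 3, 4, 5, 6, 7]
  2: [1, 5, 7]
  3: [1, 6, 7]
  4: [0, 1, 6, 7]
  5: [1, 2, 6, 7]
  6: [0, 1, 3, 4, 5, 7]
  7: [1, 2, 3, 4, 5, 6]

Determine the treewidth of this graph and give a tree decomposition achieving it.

Treewidth 3.
One optimal decomposition is:
Bags: B1 = {1, 5, 6, 7}  B2 = {1, 2, 5, 7}  B3 = {1, 4, 6, 7}  B4 = {1, 3, 6, 7}  B5 = {0, 1, 4, 6}
Tree: B1–B2, B1–B3, B1–B4, B3–B5

The largest bag has 4 vertices, giving width 3; this decomposition certifies tw(G) ≤ 3. Conversely, {1, 2, 5, 7} is a clique of size 4, and the vertices of any clique must share a bag in every tree decomposition; so some bag has ≥ 4 vertices and tw(G) ≥ 3. Therefore the treewidth is 3.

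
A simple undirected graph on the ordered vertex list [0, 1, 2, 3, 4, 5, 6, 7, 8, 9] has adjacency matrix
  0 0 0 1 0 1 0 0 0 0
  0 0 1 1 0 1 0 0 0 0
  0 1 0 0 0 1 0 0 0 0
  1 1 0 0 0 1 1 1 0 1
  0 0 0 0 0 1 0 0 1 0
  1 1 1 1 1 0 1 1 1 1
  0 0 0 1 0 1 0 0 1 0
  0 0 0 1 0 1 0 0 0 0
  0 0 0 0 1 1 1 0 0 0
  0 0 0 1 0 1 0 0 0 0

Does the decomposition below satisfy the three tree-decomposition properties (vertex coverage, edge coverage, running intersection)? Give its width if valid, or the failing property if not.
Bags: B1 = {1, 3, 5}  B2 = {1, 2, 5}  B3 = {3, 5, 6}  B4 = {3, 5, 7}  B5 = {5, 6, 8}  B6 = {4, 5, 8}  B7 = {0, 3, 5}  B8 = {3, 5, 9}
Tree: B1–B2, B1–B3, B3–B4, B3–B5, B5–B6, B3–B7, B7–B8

Yes; width 2.

Every vertex of G appears in some bag (union = {0, 1, 2, 3, 4, 5, 6, 7, 8, 9}); every edge is covered by a bag; and for each vertex v the set of bags containing v is connected in the bag tree. The decomposition is therefore valid. The largest bag has 3 vertices, so the width is 2.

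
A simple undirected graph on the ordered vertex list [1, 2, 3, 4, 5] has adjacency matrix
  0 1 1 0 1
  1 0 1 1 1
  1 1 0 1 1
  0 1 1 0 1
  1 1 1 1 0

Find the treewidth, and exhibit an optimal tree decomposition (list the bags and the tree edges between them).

Each bag holds 4 vertices, so the decomposition has width 3, which upper-bounds the treewidth. Conversely, {1, 2, 3, 5} is a clique of size 4, and the vertices of any clique must share a bag in every tree decomposition; so some bag has ≥ 4 vertices and tw(G) ≥ 3. The upper and lower bounds meet at 3, so that is the treewidth.

Treewidth 3.
Bags: B1 = {1, 2, 3, 5}  B2 = {2, 3, 4, 5}
Tree: B1–B2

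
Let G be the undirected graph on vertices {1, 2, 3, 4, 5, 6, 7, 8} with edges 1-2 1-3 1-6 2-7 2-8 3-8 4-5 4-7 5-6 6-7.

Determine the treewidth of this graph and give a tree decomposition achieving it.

Treewidth 2.
One optimal decomposition is:
Bags: B1 = {1, 3, 8}  B2 = {1, 2, 8}  B3 = {1, 2, 6}  B4 = {2, 6, 7}  B5 = {5, 6, 7}  B6 = {4, 5, 7}
Tree: B1–B2, B2–B3, B3–B4, B4–B5, B5–B6

Every bag has size at most 3, so the width is 3 − 1 = 2 and tw(G) ≤ 2. The edges 3–8–2–1–3 form a cycle, so G is not a tree and its treewidth is at least 2. Hence tw(G) = 2 exactly.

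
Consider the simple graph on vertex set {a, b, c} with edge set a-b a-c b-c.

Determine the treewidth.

A width-2 tree decomposition is:
Bags: B1 = {a, b, c}
Tree: (single bag)
A single bag containing all 3 vertices is trivially a valid decomposition of width 2. On the other hand G contains the 3-clique {a, b, c}. A clique must lie in a single bag of any decomposition, so no decomposition can have width below 2. Therefore the treewidth is 2.

2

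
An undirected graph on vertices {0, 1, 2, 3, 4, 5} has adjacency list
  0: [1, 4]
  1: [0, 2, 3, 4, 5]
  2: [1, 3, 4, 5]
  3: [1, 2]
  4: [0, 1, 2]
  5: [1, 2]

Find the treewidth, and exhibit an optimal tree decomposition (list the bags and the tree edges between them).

Treewidth 2.
Bags: B1 = {1, 2, 3}  B2 = {1, 2, 5}  B3 = {1, 2, 4}  B4 = {0, 1, 4}
Tree: B1–B2, B1–B3, B3–B4

Each bag holds 3 vertices, so the decomposition has width 2, which upper-bounds the treewidth. On the other hand G contains the 3-clique {0, 1, 4}. A clique must lie in a single bag of any decomposition, so no decomposition can have width below 2. Combining the bounds, tw(G) = 2.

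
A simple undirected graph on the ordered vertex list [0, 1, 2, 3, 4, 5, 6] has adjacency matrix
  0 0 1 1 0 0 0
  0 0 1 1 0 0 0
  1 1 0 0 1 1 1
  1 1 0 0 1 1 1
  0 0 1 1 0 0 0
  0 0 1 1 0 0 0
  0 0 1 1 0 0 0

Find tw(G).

2

A width-2 tree decomposition is:
Bags: B1 = {1, 2, 3}  B2 = {0, 2, 3}  B3 = {2, 3, 5}  B4 = {2, 3, 4}  B5 = {2, 3, 6}
Tree: B1–B2, B2–B3, B3–B4, B4–B5
The largest bag has 3 vertices, giving width 2; this decomposition certifies tw(G) ≤ 2. Since 2–1–3–0–2 is a cycle in G, G is not acyclic. Forests are exactly the graphs of treewidth ≤ 1, so tw(G) ≥ 2. Hence tw(G) = 2 exactly.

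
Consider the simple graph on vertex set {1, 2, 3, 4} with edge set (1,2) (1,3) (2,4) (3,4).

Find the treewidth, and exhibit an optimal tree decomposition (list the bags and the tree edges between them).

Treewidth 2.
Bags: B1 = {1, 3, 4}  B2 = {1, 2, 4}
Tree: B1–B2

The largest bag has 3 vertices, giving width 2; this decomposition certifies tw(G) ≤ 2. Since 4–3–1–2–4 is a cycle in G, G is not acyclic. Forests are exactly the graphs of treewidth ≤ 1, so tw(G) ≥ 2. Combining the bounds, tw(G) = 2.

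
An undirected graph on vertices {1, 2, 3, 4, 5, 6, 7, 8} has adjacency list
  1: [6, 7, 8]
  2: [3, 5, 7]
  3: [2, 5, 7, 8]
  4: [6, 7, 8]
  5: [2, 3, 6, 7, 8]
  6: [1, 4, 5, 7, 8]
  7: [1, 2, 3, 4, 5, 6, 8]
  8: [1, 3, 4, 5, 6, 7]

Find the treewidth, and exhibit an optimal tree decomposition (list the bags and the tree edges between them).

Each bag holds 4 vertices, so the decomposition has width 3, which upper-bounds the treewidth. Conversely, {3, 5, 7, 8} is a clique of size 4, and the vertices of any clique must share a bag in every tree decomposition; so some bag has ≥ 4 vertices and tw(G) ≥ 3. Hence tw(G) = 3 exactly.

Treewidth 3.
One optimal decomposition is:
Bags: B1 = {5, 6, 7, 8}  B2 = {3, 5, 7, 8}  B3 = {2, 3, 5, 7}  B4 = {4, 6, 7, 8}  B5 = {1, 6, 7, 8}
Tree: B1–B2, B2–B3, B1–B4, B1–B5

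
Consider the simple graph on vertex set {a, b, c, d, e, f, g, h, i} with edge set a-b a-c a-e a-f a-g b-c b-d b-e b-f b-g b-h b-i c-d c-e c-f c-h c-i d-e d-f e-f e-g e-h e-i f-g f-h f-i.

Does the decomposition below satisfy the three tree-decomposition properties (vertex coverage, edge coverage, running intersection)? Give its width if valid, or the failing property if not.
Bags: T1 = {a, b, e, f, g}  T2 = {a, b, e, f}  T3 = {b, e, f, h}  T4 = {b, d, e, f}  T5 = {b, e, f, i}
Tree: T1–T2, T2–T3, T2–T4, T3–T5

A tree decomposition must satisfy three properties: every vertex lies in some bag; for every edge, both endpoints lie together in some bag; and for every vertex, the bags containing it form a connected subtree. Here vertex c appears in no bag, so the decomposition is invalid.

No — vertex c appears in no bag.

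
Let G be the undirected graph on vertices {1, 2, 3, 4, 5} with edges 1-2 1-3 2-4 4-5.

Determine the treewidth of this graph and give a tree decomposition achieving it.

Treewidth 1.
Bags: B1 = {1, 3}  B2 = {1, 2}  B3 = {2, 4}  B4 = {4, 5}
Tree: B1–B2, B2–B3, B3–B4

Every bag has size at most 2, so the width is 2 − 1 = 1 and tw(G) ≤ 1. G has an edge, so its treewidth is at least 1. Therefore the treewidth is 1.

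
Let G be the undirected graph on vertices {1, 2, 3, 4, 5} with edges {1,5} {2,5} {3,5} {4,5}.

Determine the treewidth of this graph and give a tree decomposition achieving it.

Every bag has size at most 2, so the width is 2 − 1 = 1 and tw(G) ≤ 1. G has an edge, so its treewidth is at least 1. Hence tw(G) = 1 exactly.

Treewidth 1.
One such decomposition:
Bags: B1 = {2, 5}  B2 = {3, 5}  B3 = {1, 5}  B4 = {4, 5}
Tree: B1–B2, B2–B3, B1–B4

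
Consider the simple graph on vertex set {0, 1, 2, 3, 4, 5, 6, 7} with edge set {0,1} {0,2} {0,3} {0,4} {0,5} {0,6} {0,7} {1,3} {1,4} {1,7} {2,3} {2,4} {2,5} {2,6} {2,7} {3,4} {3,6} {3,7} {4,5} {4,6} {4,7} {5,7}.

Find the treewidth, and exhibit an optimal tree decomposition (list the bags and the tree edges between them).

Treewidth 4.
Bags: B1 = {0, 1, 3, 4, 7}  B2 = {0, 2, 3, 4, 7}  B3 = {0, 2, 4, 5, 7}  B4 = {0, 2, 3, 4, 6}
Tree: B1–B2, B2–B3, B2–B4

The largest bag has 5 vertices, giving width 4; this decomposition certifies tw(G) ≤ 4. For the lower bound, the 5 vertices {0, 1, 3, 4, 7} are pairwise adjacent, and any tree decomposition puts a clique entirely inside one bag — forcing width ≥ 4. Therefore the treewidth is 4.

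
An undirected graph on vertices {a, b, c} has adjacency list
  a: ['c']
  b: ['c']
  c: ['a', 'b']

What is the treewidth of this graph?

A width-1 tree decomposition is:
Bags: B1 = {b, c}  B2 = {a, c}
Tree: B1–B2
Every bag has size at most 2, so the width is 2 − 1 = 1 and tw(G) ≤ 1. Since G has at least one edge (e.g. c–b), it is not an edgeless graph, so tw(G) ≥ 1. Combining the bounds, tw(G) = 1.

1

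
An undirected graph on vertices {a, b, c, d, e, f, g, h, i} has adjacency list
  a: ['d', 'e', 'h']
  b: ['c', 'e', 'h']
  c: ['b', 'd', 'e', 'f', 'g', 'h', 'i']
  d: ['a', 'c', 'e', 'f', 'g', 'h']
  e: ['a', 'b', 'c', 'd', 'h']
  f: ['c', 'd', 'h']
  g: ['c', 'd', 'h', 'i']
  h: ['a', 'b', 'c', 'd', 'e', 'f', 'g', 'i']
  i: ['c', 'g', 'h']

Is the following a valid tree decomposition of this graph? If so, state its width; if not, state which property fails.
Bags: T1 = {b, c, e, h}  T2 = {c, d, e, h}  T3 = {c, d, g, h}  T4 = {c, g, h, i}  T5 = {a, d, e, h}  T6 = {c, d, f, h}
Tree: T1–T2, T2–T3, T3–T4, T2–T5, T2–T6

Checking the three conditions: (i) the bags cover all of {a, b, c, d, e, f, g, h, i}; (ii) for each edge, some bag contains both endpoints; (iii) the bags containing any fixed vertex form a subtree. All hold, so the decomposition is valid with width 4 − 1 = 3.

Yes; width 3.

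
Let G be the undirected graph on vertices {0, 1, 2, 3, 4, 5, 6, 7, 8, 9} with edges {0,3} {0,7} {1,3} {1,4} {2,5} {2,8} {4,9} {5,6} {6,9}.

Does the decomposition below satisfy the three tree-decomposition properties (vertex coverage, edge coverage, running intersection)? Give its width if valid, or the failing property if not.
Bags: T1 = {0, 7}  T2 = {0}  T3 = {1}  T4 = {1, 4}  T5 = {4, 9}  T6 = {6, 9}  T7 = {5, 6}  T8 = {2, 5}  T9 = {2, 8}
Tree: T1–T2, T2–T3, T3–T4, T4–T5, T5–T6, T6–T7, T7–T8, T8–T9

A tree decomposition must satisfy three properties: every vertex lies in some bag; for every edge, both endpoints lie together in some bag; and for every vertex, the bags containing it form a connected subtree. Here vertex 3 appears in no bag, so the decomposition is invalid.

No — vertex 3 appears in no bag.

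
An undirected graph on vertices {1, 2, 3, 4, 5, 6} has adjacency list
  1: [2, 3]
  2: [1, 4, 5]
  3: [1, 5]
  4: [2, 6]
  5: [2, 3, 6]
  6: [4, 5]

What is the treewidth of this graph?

2

A width-2 tree decomposition is:
Bags: B1 = {2, 4, 6}  B2 = {2, 5, 6}  B3 = {1, 2, 5}  B4 = {1, 3, 5}
Tree: B1–B2, B2–B3, B3–B4
Every bag has size at most 3, so the width is 3 − 1 = 2 and tw(G) ≤ 2. For the lower bound, G contains the cycle 4–6–5–2–4, so G is not a forest; only forests have treewidth ≤ 1, hence tw(G) ≥ 2. Therefore the treewidth is 2.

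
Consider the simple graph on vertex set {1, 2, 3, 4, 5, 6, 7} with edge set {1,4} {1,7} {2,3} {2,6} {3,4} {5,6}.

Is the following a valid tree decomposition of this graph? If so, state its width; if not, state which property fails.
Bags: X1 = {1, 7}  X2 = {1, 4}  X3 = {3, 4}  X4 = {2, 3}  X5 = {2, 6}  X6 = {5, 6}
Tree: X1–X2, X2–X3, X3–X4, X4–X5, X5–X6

Yes; width 1.

Every vertex of G appears in some bag (union = {1, 2, 3, 4, 5, 6, 7}); every edge is covered by a bag; and for each vertex v the set of bags containing v is connected in the bag tree. The decomposition is therefore valid. The largest bag has 2 vertices, so the width is 1.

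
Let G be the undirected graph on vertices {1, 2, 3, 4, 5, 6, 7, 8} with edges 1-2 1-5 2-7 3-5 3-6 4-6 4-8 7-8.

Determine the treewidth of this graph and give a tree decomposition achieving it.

The largest bag has 3 vertices, giving width 2; this decomposition certifies tw(G) ≤ 2. Since 3–5–1–2–7–8–4–6–3 is a cycle in G, G is not acyclic. Forests are exactly the graphs of treewidth ≤ 1, so tw(G) ≥ 2. Combining the bounds, tw(G) = 2.

Treewidth 2.
Bags: B1 = {1, 3, 5}  B2 = {1, 2, 3}  B3 = {2, 3, 7}  B4 = {3, 7, 8}  B5 = {3, 4, 8}  B6 = {3, 4, 6}
Tree: B1–B2, B2–B3, B3–B4, B4–B5, B5–B6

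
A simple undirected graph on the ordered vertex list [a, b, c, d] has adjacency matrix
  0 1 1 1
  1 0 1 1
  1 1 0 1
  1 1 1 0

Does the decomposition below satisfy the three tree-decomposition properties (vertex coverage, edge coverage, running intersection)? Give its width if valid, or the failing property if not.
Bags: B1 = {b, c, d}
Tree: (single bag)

No — vertex a appears in no bag.

A tree decomposition must satisfy three properties: every vertex lies in some bag; for every edge, both endpoints lie together in some bag; and for every vertex, the bags containing it form a connected subtree. Here vertex a appears in no bag, so the decomposition is invalid.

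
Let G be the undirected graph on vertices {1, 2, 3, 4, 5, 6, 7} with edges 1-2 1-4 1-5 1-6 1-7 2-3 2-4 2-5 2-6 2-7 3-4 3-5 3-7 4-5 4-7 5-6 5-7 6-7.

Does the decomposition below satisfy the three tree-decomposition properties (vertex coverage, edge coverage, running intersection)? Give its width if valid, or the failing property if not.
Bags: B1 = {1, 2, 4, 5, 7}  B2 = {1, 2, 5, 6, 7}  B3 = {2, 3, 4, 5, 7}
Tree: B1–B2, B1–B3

Yes; width 4.

Every vertex of G appears in some bag (union = {1, 2, 3, 4, 5, 6, 7}); every edge is covered by a bag; and for each vertex v the set of bags containing v is connected in the bag tree. The decomposition is therefore valid. The largest bag has 5 vertices, so the width is 4.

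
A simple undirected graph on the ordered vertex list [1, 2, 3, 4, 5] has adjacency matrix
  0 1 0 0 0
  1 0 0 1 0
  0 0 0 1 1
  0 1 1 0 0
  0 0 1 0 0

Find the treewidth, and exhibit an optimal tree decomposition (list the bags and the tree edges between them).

Each bag holds 2 vertices, so the decomposition has width 1, which upper-bounds the treewidth. G has an edge, so its treewidth is at least 1. Therefore the treewidth is 1.

Treewidth 1.
One optimal decomposition is:
Bags: B1 = {3, 4}  B2 = {2, 4}  B3 = {1, 2}  B4 = {3, 5}
Tree: B1–B2, B2–B3, B1–B4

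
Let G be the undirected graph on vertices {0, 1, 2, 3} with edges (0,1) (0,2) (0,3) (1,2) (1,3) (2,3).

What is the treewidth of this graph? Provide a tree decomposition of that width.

A single bag containing all 4 vertices is trivially a valid decomposition of width 3. For the lower bound, the 4 vertices {0, 1, 2, 3} are pairwise adjacent, and any tree decomposition puts a clique entirely inside one bag — forcing width ≥ 3. Combining the bounds, tw(G) = 3.

Treewidth 3.
One such decomposition:
Bags: B1 = {0, 1, 2, 3}
Tree: (single bag)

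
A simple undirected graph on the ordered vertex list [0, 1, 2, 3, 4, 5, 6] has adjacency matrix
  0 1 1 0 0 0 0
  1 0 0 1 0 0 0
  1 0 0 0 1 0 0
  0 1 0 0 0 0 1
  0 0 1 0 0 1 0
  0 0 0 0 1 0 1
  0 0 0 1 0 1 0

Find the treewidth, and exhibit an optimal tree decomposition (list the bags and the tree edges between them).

Every bag has size at most 3, so the width is 3 − 1 = 2 and tw(G) ≤ 2. The edges 6–5–4–2–0–1–3–6 form a cycle, so G is not a tree and its treewidth is at least 2. The upper and lower bounds meet at 2, so that is the treewidth.

Treewidth 2.
One optimal decomposition is:
Bags: B1 = {4, 5, 6}  B2 = {2, 4, 6}  B3 = {0, 2, 6}  B4 = {0, 1, 6}  B5 = {1, 3, 6}
Tree: B1–B2, B2–B3, B3–B4, B4–B5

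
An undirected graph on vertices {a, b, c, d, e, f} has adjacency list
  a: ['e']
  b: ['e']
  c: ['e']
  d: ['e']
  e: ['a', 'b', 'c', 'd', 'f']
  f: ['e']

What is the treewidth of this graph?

A width-1 tree decomposition is:
Bags: B1 = {b, e}  B2 = {c, e}  B3 = {e, f}  B4 = {a, e}  B5 = {d, e}
Tree: B1–B2, B1–B3, B1–B4, B4–B5
Each bag holds 2 vertices, so the decomposition has width 1, which upper-bounds the treewidth. G has an edge, so its treewidth is at least 1. Hence tw(G) = 1 exactly.

1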